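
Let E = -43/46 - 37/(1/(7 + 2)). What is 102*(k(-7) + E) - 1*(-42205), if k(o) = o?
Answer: 170882/23 ≈ 7429.6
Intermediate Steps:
E = -15361/46 (E = -43*1/46 - 37/(1/9) = -43/46 - 37/⅑ = -43/46 - 37*9 = -43/46 - 333 = -15361/46 ≈ -333.93)
102*(k(-7) + E) - 1*(-42205) = 102*(-7 - 15361/46) - 1*(-42205) = 102*(-15683/46) + 42205 = -799833/23 + 42205 = 170882/23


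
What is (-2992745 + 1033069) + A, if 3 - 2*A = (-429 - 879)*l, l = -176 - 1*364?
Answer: -4625669/2 ≈ -2.3128e+6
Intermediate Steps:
l = -540 (l = -176 - 364 = -540)
A = -706317/2 (A = 3/2 - (-429 - 879)*(-540)/2 = 3/2 - (-654)*(-540) = 3/2 - 1/2*706320 = 3/2 - 353160 = -706317/2 ≈ -3.5316e+5)
(-2992745 + 1033069) + A = (-2992745 + 1033069) - 706317/2 = -1959676 - 706317/2 = -4625669/2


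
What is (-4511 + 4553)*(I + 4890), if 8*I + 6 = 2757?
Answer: 879291/4 ≈ 2.1982e+5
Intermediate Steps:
I = 2751/8 (I = -¾ + (⅛)*2757 = -¾ + 2757/8 = 2751/8 ≈ 343.88)
(-4511 + 4553)*(I + 4890) = (-4511 + 4553)*(2751/8 + 4890) = 42*(41871/8) = 879291/4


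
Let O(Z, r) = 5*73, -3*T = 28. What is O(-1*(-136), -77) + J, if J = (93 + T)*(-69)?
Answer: -5408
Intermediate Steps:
T = -28/3 (T = -⅓*28 = -28/3 ≈ -9.3333)
O(Z, r) = 365
J = -5773 (J = (93 - 28/3)*(-69) = (251/3)*(-69) = -5773)
O(-1*(-136), -77) + J = 365 - 5773 = -5408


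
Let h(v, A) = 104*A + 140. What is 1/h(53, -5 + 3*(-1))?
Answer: -1/692 ≈ -0.0014451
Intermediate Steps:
h(v, A) = 140 + 104*A
1/h(53, -5 + 3*(-1)) = 1/(140 + 104*(-5 + 3*(-1))) = 1/(140 + 104*(-5 - 3)) = 1/(140 + 104*(-8)) = 1/(140 - 832) = 1/(-692) = -1/692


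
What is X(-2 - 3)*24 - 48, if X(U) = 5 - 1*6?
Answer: -72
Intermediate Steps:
X(U) = -1 (X(U) = 5 - 6 = -1)
X(-2 - 3)*24 - 48 = -1*24 - 48 = -24 - 48 = -72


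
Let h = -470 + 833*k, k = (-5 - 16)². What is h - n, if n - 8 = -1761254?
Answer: 2128129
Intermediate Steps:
n = -1761246 (n = 8 - 1761254 = -1761246)
k = 441 (k = (-21)² = 441)
h = 366883 (h = -470 + 833*441 = -470 + 367353 = 366883)
h - n = 366883 - 1*(-1761246) = 366883 + 1761246 = 2128129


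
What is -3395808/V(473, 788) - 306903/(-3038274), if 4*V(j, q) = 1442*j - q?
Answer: -526416594353/26537297874 ≈ -19.837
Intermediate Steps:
V(j, q) = -q/4 + 721*j/2 (V(j, q) = (1442*j - q)/4 = (-q + 1442*j)/4 = -q/4 + 721*j/2)
-3395808/V(473, 788) - 306903/(-3038274) = -3395808/(-¼*788 + (721/2)*473) - 306903/(-3038274) = -3395808/(-197 + 341033/2) - 306903*(-1/3038274) = -3395808/340639/2 + 102301/1012758 = -3395808*2/340639 + 102301/1012758 = -522432/26203 + 102301/1012758 = -526416594353/26537297874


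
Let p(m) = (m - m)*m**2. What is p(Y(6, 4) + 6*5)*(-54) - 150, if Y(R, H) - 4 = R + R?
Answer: -150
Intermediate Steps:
Y(R, H) = 4 + 2*R (Y(R, H) = 4 + (R + R) = 4 + 2*R)
p(m) = 0 (p(m) = 0*m**2 = 0)
p(Y(6, 4) + 6*5)*(-54) - 150 = 0*(-54) - 150 = 0 - 150 = -150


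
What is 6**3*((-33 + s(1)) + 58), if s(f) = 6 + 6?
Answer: 7992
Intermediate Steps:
s(f) = 12
6**3*((-33 + s(1)) + 58) = 6**3*((-33 + 12) + 58) = 216*(-21 + 58) = 216*37 = 7992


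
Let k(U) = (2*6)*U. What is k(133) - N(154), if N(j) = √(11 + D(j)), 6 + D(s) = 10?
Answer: 1596 - √15 ≈ 1592.1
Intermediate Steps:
D(s) = 4 (D(s) = -6 + 10 = 4)
k(U) = 12*U
N(j) = √15 (N(j) = √(11 + 4) = √15)
k(133) - N(154) = 12*133 - √15 = 1596 - √15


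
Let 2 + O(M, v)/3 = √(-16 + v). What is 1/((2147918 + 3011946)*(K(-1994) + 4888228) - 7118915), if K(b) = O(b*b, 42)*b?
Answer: 2809368574997/71030213783768593276861825 + 10288768816*√26/213090641351305779830585475 ≈ 3.9798e-14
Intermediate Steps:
O(M, v) = -6 + 3*√(-16 + v)
K(b) = b*(-6 + 3*√26) (K(b) = (-6 + 3*√(-16 + 42))*b = (-6 + 3*√26)*b = b*(-6 + 3*√26))
1/((2147918 + 3011946)*(K(-1994) + 4888228) - 7118915) = 1/((2147918 + 3011946)*(3*(-1994)*(-2 + √26) + 4888228) - 7118915) = 1/(5159864*((11964 - 5982*√26) + 4888228) - 7118915) = 1/(5159864*(4900192 - 5982*√26) - 7118915) = 1/((25284324293888 - 30866306448*√26) - 7118915) = 1/(25284317174973 - 30866306448*√26)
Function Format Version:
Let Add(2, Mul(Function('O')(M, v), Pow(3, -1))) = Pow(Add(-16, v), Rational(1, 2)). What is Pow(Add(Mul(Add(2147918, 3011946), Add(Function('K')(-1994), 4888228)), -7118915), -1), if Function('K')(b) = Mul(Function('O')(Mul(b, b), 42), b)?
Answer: Add(Rational(2809368574997, 71030213783768593276861825), Mul(Rational(10288768816, 213090641351305779830585475), Pow(26, Rational(1, 2)))) ≈ 3.9798e-14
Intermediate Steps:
Function('O')(M, v) = Add(-6, Mul(3, Pow(Add(-16, v), Rational(1, 2))))
Function('K')(b) = Mul(b, Add(-6, Mul(3, Pow(26, Rational(1, 2))))) (Function('K')(b) = Mul(Add(-6, Mul(3, Pow(Add(-16, 42), Rational(1, 2)))), b) = Mul(Add(-6, Mul(3, Pow(26, Rational(1, 2)))), b) = Mul(b, Add(-6, Mul(3, Pow(26, Rational(1, 2))))))
Pow(Add(Mul(Add(2147918, 3011946), Add(Function('K')(-1994), 4888228)), -7118915), -1) = Pow(Add(Mul(Add(2147918, 3011946), Add(Mul(3, -1994, Add(-2, Pow(26, Rational(1, 2)))), 4888228)), -7118915), -1) = Pow(Add(Mul(5159864, Add(Add(11964, Mul(-5982, Pow(26, Rational(1, 2)))), 4888228)), -7118915), -1) = Pow(Add(Mul(5159864, Add(4900192, Mul(-5982, Pow(26, Rational(1, 2))))), -7118915), -1) = Pow(Add(Add(25284324293888, Mul(-30866306448, Pow(26, Rational(1, 2)))), -7118915), -1) = Pow(Add(25284317174973, Mul(-30866306448, Pow(26, Rational(1, 2)))), -1)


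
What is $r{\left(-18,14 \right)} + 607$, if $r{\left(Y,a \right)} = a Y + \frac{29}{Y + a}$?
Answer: $\frac{1391}{4} \approx 347.75$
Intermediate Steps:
$r{\left(Y,a \right)} = \frac{29}{Y + a} + Y a$ ($r{\left(Y,a \right)} = Y a + \frac{29}{Y + a} = \frac{29}{Y + a} + Y a$)
$r{\left(-18,14 \right)} + 607 = \frac{29 - 18 \cdot 14^{2} + 14 \left(-18\right)^{2}}{-18 + 14} + 607 = \frac{29 - 3528 + 14 \cdot 324}{-4} + 607 = - \frac{29 - 3528 + 4536}{4} + 607 = \left(- \frac{1}{4}\right) 1037 + 607 = - \frac{1037}{4} + 607 = \frac{1391}{4}$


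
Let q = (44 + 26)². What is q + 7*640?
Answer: 9380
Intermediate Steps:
q = 4900 (q = 70² = 4900)
q + 7*640 = 4900 + 7*640 = 4900 + 4480 = 9380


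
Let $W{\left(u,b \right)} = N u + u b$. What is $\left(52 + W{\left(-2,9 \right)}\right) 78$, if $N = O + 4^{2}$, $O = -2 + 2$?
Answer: $156$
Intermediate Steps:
$O = 0$
$N = 16$ ($N = 0 + 4^{2} = 0 + 16 = 16$)
$W{\left(u,b \right)} = 16 u + b u$ ($W{\left(u,b \right)} = 16 u + u b = 16 u + b u$)
$\left(52 + W{\left(-2,9 \right)}\right) 78 = \left(52 - 2 \left(16 + 9\right)\right) 78 = \left(52 - 50\right) 78 = 2 \cdot 78 = 156$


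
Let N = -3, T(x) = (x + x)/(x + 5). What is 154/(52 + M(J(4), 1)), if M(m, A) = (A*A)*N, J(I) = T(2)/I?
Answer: 22/7 ≈ 3.1429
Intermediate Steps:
T(x) = 2*x/(5 + x) (T(x) = (2*x)/(5 + x) = 2*x/(5 + x))
J(I) = 4/(7*I) (J(I) = (2*2/(5 + 2))/I = (2*2/7)/I = (2*2*(1/7))/I = 4/(7*I))
M(m, A) = -3*A**2 (M(m, A) = (A*A)*(-3) = A**2*(-3) = -3*A**2)
154/(52 + M(J(4), 1)) = 154/(52 - 3*1**2) = 154/(52 - 3*1) = 154/(52 - 3) = 154/49 = (1/49)*154 = 22/7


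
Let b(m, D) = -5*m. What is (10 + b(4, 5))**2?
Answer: 100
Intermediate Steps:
(10 + b(4, 5))**2 = (10 - 5*4)**2 = (10 - 20)**2 = (-10)**2 = 100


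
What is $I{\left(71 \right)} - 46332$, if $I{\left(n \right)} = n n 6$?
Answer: $-16086$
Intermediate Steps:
$I{\left(n \right)} = 6 n^{2}$ ($I{\left(n \right)} = n^{2} \cdot 6 = 6 n^{2}$)
$I{\left(71 \right)} - 46332 = 6 \cdot 71^{2} - 46332 = 6 \cdot 5041 - 46332 = 30246 - 46332 = -16086$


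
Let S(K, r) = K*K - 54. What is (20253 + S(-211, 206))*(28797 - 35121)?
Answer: -409289280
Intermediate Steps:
S(K, r) = -54 + K**2 (S(K, r) = K**2 - 54 = -54 + K**2)
(20253 + S(-211, 206))*(28797 - 35121) = (20253 + (-54 + (-211)**2))*(28797 - 35121) = (20253 + (-54 + 44521))*(-6324) = (20253 + 44467)*(-6324) = 64720*(-6324) = -409289280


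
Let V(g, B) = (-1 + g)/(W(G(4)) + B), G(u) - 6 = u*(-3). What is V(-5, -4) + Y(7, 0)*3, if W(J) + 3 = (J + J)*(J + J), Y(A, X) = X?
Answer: -6/137 ≈ -0.043796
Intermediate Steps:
G(u) = 6 - 3*u (G(u) = 6 + u*(-3) = 6 - 3*u)
W(J) = -3 + 4*J² (W(J) = -3 + (J + J)*(J + J) = -3 + (2*J)*(2*J) = -3 + 4*J²)
V(g, B) = (-1 + g)/(141 + B) (V(g, B) = (-1 + g)/((-3 + 4*(6 - 3*4)²) + B) = (-1 + g)/((-3 + 4*(6 - 12)²) + B) = (-1 + g)/((-3 + 4*(-6)²) + B) = (-1 + g)/((-3 + 4*36) + B) = (-1 + g)/((-3 + 144) + B) = (-1 + g)/(141 + B))
V(-5, -4) + Y(7, 0)*3 = (-1 - 5)/(141 - 4) + 0*3 = -6/137 + 0 = -6/137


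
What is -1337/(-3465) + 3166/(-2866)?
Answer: -509882/709335 ≈ -0.71882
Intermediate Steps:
-1337/(-3465) + 3166/(-2866) = -1337*(-1/3465) + 3166*(-1/2866) = 191/495 - 1583/1433 = -509882/709335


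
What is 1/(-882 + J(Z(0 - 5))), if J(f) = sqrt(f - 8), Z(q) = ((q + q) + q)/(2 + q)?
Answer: -294/259309 - I*sqrt(3)/777927 ≈ -0.0011338 - 2.2265e-6*I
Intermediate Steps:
Z(q) = 3*q/(2 + q) (Z(q) = (2*q + q)/(2 + q) = (3*q)/(2 + q) = 3*q/(2 + q))
J(f) = sqrt(-8 + f)
1/(-882 + J(Z(0 - 5))) = 1/(-882 + sqrt(-8 + 3*(0 - 5)/(2 + (0 - 5)))) = 1/(-882 + sqrt(-8 + 3*(-5)/(2 - 5))) = 1/(-882 + sqrt(-8 + 3*(-5)/(-3))) = 1/(-882 + sqrt(-8 + 3*(-5)*(-1/3))) = 1/(-882 + sqrt(-8 + 5)) = 1/(-882 + sqrt(-3)) = 1/(-882 + I*sqrt(3))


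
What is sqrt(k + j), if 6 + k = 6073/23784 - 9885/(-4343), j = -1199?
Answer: I*sqrt(3207474397296653718)/51646956 ≈ 34.677*I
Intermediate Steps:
k = -358283593/103293912 (k = -6 + (6073/23784 - 9885/(-4343)) = -6 + (6073*(1/23784) - 9885*(-1/4343)) = -6 + (6073/23784 + 9885/4343) = -6 + 261479879/103293912 = -358283593/103293912 ≈ -3.4686)
sqrt(k + j) = sqrt(-358283593/103293912 - 1199) = sqrt(-124207684081/103293912) = I*sqrt(3207474397296653718)/51646956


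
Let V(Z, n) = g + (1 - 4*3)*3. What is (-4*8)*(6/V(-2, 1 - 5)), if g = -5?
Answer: 96/19 ≈ 5.0526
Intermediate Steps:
V(Z, n) = -38 (V(Z, n) = -5 + (1 - 4*3)*3 = -5 + (1 - 12)*3 = -5 - 11*3 = -5 - 33 = -38)
(-4*8)*(6/V(-2, 1 - 5)) = (-4*8)*(6/(-38)) = -192*(-1)/38 = -32*(-3/19) = 96/19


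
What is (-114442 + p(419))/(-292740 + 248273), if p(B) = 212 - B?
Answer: 114649/44467 ≈ 2.5783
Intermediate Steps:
(-114442 + p(419))/(-292740 + 248273) = (-114442 + (212 - 1*419))/(-292740 + 248273) = (-114442 + (212 - 419))/(-44467) = (-114442 - 207)*(-1/44467) = -114649*(-1/44467) = 114649/44467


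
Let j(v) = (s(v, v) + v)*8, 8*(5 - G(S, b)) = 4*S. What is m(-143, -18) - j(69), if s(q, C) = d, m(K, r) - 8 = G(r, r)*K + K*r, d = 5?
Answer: -12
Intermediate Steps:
G(S, b) = 5 - S/2
m(K, r) = 8 + K*r + K*(5 - r/2) (m(K, r) = 8 + ((5 - r/2)*K + K*r) = 8 + (K*(5 - r/2) + K*r) = 8 + (K*r + K*(5 - r/2)) = 8 + K*r + K*(5 - r/2))
s(q, C) = 5
j(v) = 40 + 8*v (j(v) = (5 + v)*8 = 40 + 8*v)
m(-143, -18) - j(69) = (8 + 5*(-143) + (½)*(-143)*(-18)) - (40 + 8*69) = (8 - 715 + 1287) - (40 + 552) = 580 - 1*592 = 580 - 592 = -12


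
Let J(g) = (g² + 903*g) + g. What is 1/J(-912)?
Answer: 1/7296 ≈ 0.00013706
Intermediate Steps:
J(g) = g² + 904*g
1/J(-912) = 1/(-912*(904 - 912)) = 1/(-912*(-8)) = 1/7296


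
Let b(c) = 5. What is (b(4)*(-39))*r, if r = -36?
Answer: 7020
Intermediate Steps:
(b(4)*(-39))*r = (5*(-39))*(-36) = -195*(-36) = 7020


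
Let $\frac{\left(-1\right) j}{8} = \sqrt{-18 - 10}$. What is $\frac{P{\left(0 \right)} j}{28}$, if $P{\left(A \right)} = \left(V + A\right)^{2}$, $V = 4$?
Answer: $- \frac{64 i \sqrt{7}}{7} \approx - 24.19 i$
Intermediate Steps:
$j = - 16 i \sqrt{7}$ ($j = - 8 \sqrt{-18 - 10} = - 8 \sqrt{-28} = - 8 \cdot 2 i \sqrt{7} = - 16 i \sqrt{7} \approx - 42.332 i$)
$P{\left(A \right)} = \left(4 + A\right)^{2}$
$\frac{P{\left(0 \right)} j}{28} = \frac{\left(4 + 0\right)^{2} \left(- 16 i \sqrt{7}\right)}{28} = 4^{2} \left(- 16 i \sqrt{7}\right) \frac{1}{28} = 16 \left(- 16 i \sqrt{7}\right) \frac{1}{28} = - 256 i \sqrt{7} \cdot \frac{1}{28} = - \frac{64 i \sqrt{7}}{7}$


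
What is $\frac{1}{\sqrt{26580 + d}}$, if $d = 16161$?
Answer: $\frac{\sqrt{4749}}{14247} \approx 0.004837$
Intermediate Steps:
$\frac{1}{\sqrt{26580 + d}} = \frac{1}{\sqrt{26580 + 16161}} = \frac{1}{\sqrt{42741}} = \frac{1}{3 \sqrt{4749}} = \frac{\sqrt{4749}}{14247}$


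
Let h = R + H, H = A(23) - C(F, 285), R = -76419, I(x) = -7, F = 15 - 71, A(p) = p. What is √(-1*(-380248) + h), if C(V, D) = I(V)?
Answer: √303859 ≈ 551.23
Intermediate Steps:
F = -56
C(V, D) = -7
H = 30 (H = 23 - 1*(-7) = 23 + 7 = 30)
h = -76389 (h = -76419 + 30 = -76389)
√(-1*(-380248) + h) = √(-1*(-380248) - 76389) = √(380248 - 76389) = √303859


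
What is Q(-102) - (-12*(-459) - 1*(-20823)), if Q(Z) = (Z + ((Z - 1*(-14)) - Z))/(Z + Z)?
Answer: -1342859/51 ≈ -26331.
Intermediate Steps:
Q(Z) = (14 + Z)/(2*Z) (Q(Z) = (Z + ((Z + 14) - Z))/((2*Z)) = (Z + ((14 + Z) - Z))*(1/(2*Z)) = (Z + 14)*(1/(2*Z)) = (14 + Z)*(1/(2*Z)) = (14 + Z)/(2*Z))
Q(-102) - (-12*(-459) - 1*(-20823)) = (½)*(14 - 102)/(-102) - (-12*(-459) - 1*(-20823)) = (½)*(-1/102)*(-88) - (-1*(-5508) + 20823) = 22/51 - (5508 + 20823) = 22/51 - 1*26331 = 22/51 - 26331 = -1342859/51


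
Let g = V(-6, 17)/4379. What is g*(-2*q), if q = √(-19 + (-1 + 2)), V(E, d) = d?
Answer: -102*I*√2/4379 ≈ -0.032941*I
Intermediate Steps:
q = 3*I*√2 (q = √(-19 + 1) = √(-18) = 3*I*√2 ≈ 4.2426*I)
g = 17/4379 ≈ 0.0038822
g*(-2*q) = 17*(-6*I*√2)/4379 = -102*I*√2/4379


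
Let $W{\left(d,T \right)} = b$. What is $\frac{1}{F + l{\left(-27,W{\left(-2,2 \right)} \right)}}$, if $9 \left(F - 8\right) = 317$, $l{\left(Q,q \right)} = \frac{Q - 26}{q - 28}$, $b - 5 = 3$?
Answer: $\frac{180}{8257} \approx 0.0218$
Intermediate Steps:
$b = 8$ ($b = 5 + 3 = 8$)
$W{\left(d,T \right)} = 8$
$l{\left(Q,q \right)} = \frac{-26 + Q}{-28 + q}$
$F = \frac{389}{9}$ ($F = 8 + \frac{1}{9} \cdot 317 = 8 + \frac{317}{9} = \frac{389}{9} \approx 43.222$)
$\frac{1}{F + l{\left(-27,W{\left(-2,2 \right)} \right)}} = \frac{1}{\frac{389}{9} + \frac{-26 - 27}{-28 + 8}} = \frac{1}{\frac{389}{9} + \frac{1}{-20} \left(-53\right)} = \frac{1}{\frac{389}{9} - - \frac{53}{20}} = \frac{1}{\frac{389}{9} + \frac{53}{20}} = \frac{1}{\frac{8257}{180}} = \frac{180}{8257}$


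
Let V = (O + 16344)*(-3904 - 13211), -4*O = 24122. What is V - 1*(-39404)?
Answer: -352952297/2 ≈ -1.7648e+8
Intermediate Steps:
O = -12061/2 (O = -1/4*24122 = -12061/2 ≈ -6030.5)
V = -353031105/2 (V = (-12061/2 + 16344)*(-3904 - 13211) = (20627/2)*(-17115) = -353031105/2 ≈ -1.7652e+8)
V - 1*(-39404) = -353031105/2 - 1*(-39404) = -353031105/2 + 39404 = -352952297/2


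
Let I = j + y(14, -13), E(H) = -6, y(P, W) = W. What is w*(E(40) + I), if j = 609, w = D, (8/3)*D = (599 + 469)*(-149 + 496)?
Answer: 81994365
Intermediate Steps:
D = 277947/2 (D = 3*((599 + 469)*(-149 + 496))/8 = 3*(1068*347)/8 = (3/8)*370596 = 277947/2 ≈ 1.3897e+5)
w = 277947/2 ≈ 1.3897e+5
I = 596 (I = 609 - 13 = 596)
w*(E(40) + I) = 277947*(-6 + 596)/2 = (277947/2)*590 = 81994365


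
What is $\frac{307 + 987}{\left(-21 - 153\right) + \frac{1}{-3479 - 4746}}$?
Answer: $- \frac{10643150}{1431151} \approx -7.4368$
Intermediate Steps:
$\frac{307 + 987}{\left(-21 - 153\right) + \frac{1}{-3479 - 4746}} = \frac{1294}{\left(-21 - 153\right) + \frac{1}{-8225}} = \frac{1294}{-174 - \frac{1}{8225}} = \frac{1294}{- \frac{1431151}{8225}} = 1294 \left(- \frac{8225}{1431151}\right) = - \frac{10643150}{1431151}$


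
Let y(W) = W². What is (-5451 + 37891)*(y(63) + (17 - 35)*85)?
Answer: 79121160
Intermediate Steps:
(-5451 + 37891)*(y(63) + (17 - 35)*85) = (-5451 + 37891)*(63² + (17 - 35)*85) = 32440*(3969 - 18*85) = 32440*(3969 - 1530) = 32440*2439 = 79121160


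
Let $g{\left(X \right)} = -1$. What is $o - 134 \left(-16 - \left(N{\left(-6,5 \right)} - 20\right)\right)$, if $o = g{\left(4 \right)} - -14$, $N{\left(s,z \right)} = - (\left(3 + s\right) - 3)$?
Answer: $281$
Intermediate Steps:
$N{\left(s,z \right)} = - s$
$o = 13$ ($o = -1 - -14 = -1 + 14 = 13$)
$o - 134 \left(-16 - \left(N{\left(-6,5 \right)} - 20\right)\right) = 13 - 134 \left(-16 - \left(\left(-1\right) \left(-6\right) - 20\right)\right) = 13 - 134 \left(-16 - \left(6 - 20\right)\right) = 13 - 134 \left(-16 - -14\right) = 13 - 134 \left(-16 + 14\right) = 13 - -268 = 13 + 268 = 281$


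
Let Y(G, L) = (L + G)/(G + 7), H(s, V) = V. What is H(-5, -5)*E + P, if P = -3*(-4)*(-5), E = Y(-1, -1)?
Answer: -175/3 ≈ -58.333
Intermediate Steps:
Y(G, L) = (G + L)/(7 + G)
E = -⅓ (E = (-1 - 1)/(7 - 1) = -2/6 = (⅙)*(-2) = -⅓ ≈ -0.33333)
P = -60 (P = 12*(-5) = -60)
H(-5, -5)*E + P = -5*(-⅓) - 60 = 5/3 - 60 = -175/3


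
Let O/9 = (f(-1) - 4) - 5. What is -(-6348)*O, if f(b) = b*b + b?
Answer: -514188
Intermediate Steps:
f(b) = b + b**2 (f(b) = b**2 + b = b + b**2)
O = -81 (O = 9*((-(1 - 1) - 4) - 5) = 9*((-1*0 - 4) - 5) = 9*((0 - 4) - 5) = 9*(-4 - 5) = 9*(-9) = -81)
-(-6348)*O = -(-6348)*(-81) = -276*1863 = -514188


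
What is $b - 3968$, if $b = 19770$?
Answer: $15802$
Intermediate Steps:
$b - 3968 = 19770 - 3968 = 15802$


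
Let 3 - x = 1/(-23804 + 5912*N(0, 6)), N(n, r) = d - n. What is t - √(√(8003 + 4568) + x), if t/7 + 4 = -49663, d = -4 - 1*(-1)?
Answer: -347669 - √(1294189085 + 431392900*√12571)/20770 ≈ -3.4768e+5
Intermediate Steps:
d = -3 (d = -4 + 1 = -3)
t = -347669 (t = -28 + 7*(-49663) = -28 - 347641 = -347669)
N(n, r) = -3 - n
x = 124621/41540 (x = 3 - 1/(-23804 + 5912*(-3 - 1*0)) = 3 - 1/(-23804 + 5912*(-3 + 0)) = 3 - 1/(-23804 + 5912*(-3)) = 3 - 1/(-23804 - 17736) = 3 - 1/(-41540) = 3 - 1*(-1/41540) = 3 + 1/41540 = 124621/41540 ≈ 3.0000)
t - √(√(8003 + 4568) + x) = -347669 - √(√(8003 + 4568) + 124621/41540) = -347669 - √(√12571 + 124621/41540) = -347669 - √(124621/41540 + √12571)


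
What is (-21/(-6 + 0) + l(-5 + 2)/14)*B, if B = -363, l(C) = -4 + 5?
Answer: -9075/7 ≈ -1296.4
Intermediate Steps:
l(C) = 1
(-21/(-6 + 0) + l(-5 + 2)/14)*B = (-21/(-6 + 0) + 1/14)*(-363) = (-21/(-6) + 1*(1/14))*(-363) = (-21*(-1/6) + 1/14)*(-363) = (7/2 + 1/14)*(-363) = (25/7)*(-363) = -9075/7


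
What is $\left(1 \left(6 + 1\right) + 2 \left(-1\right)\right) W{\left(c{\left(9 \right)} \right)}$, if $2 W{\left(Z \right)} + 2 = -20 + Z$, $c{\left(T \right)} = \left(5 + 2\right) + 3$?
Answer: $-30$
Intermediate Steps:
$c{\left(T \right)} = 10$ ($c{\left(T \right)} = 7 + 3 = 10$)
$W{\left(Z \right)} = -11 + \frac{Z}{2}$ ($W{\left(Z \right)} = -1 + \frac{-20 + Z}{2} = -1 + \left(-10 + \frac{Z}{2}\right) = -11 + \frac{Z}{2}$)
$\left(1 \left(6 + 1\right) + 2 \left(-1\right)\right) W{\left(c{\left(9 \right)} \right)} = \left(1 \left(6 + 1\right) + 2 \left(-1\right)\right) \left(-11 + \frac{1}{2} \cdot 10\right) = \left(1 \cdot 7 - 2\right) \left(-11 + 5\right) = \left(7 - 2\right) \left(-6\right) = 5 \left(-6\right) = -30$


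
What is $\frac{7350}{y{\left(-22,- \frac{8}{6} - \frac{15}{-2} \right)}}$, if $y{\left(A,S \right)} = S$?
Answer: $\frac{44100}{37} \approx 1191.9$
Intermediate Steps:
$\frac{7350}{y{\left(-22,- \frac{8}{6} - \frac{15}{-2} \right)}} = \frac{7350}{- \frac{8}{6} - \frac{15}{-2}} = \frac{7350}{\left(-8\right) \frac{1}{6} - - \frac{15}{2}} = \frac{7350}{- \frac{4}{3} + \frac{15}{2}} = \frac{7350}{\frac{37}{6}} = 7350 \cdot \frac{6}{37} = \frac{44100}{37}$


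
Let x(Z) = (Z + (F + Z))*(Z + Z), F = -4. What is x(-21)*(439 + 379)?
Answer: 1580376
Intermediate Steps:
x(Z) = 2*Z*(-4 + 2*Z) (x(Z) = (Z + (-4 + Z))*(Z + Z) = (-4 + 2*Z)*(2*Z) = 2*Z*(-4 + 2*Z))
x(-21)*(439 + 379) = (4*(-21)*(-2 - 21))*(439 + 379) = (4*(-21)*(-23))*818 = 1932*818 = 1580376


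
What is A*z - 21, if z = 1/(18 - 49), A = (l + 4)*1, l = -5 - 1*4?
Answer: -646/31 ≈ -20.839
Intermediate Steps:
l = -9 (l = -5 - 4 = -9)
A = -5 (A = (-9 + 4)*1 = -5*1 = -5)
z = -1/31 (z = 1/(-31) = -1/31 ≈ -0.032258)
A*z - 21 = -5*(-1/31) - 21 = 5/31 - 21 = -646/31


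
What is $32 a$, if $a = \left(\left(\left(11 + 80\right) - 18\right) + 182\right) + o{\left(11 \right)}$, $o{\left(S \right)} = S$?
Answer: $8512$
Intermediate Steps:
$a = 266$ ($a = \left(\left(\left(11 + 80\right) - 18\right) + 182\right) + 11 = \left(\left(91 - 18\right) + 182\right) + 11 = \left(73 + 182\right) + 11 = 255 + 11 = 266$)
$32 a = 32 \cdot 266 = 8512$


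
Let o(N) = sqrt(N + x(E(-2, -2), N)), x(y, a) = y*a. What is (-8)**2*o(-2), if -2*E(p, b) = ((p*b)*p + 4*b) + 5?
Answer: 64*I*sqrt(13) ≈ 230.76*I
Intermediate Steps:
E(p, b) = -5/2 - 2*b - b*p**2/2 (E(p, b) = -(((p*b)*p + 4*b) + 5)/2 = -(((b*p)*p + 4*b) + 5)/2 = -((b*p**2 + 4*b) + 5)/2 = -((4*b + b*p**2) + 5)/2 = -(5 + 4*b + b*p**2)/2 = -5/2 - 2*b - b*p**2/2)
x(y, a) = a*y
o(N) = sqrt(26)*sqrt(N)/2 (o(N) = sqrt(N + N*(-5/2 - 2*(-2) - 1/2*(-2)*(-2)**2)) = sqrt(N + N*(-5/2 + 4 - 1/2*(-2)*4)) = sqrt(N + N*(-5/2 + 4 + 4)) = sqrt(N + N*(11/2)) = sqrt(N + 11*N/2) = sqrt(13*N/2) = sqrt(26)*sqrt(N)/2)
(-8)**2*o(-2) = (-8)**2*(sqrt(26)*sqrt(-2)/2) = 64*(sqrt(26)*(I*sqrt(2))/2) = 64*(I*sqrt(13)) = 64*I*sqrt(13)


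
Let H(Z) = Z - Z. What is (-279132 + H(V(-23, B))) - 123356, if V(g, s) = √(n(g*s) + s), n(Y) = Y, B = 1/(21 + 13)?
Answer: -402488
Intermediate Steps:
B = 1/34 ≈ 0.029412
V(g, s) = √(s + g*s) (V(g, s) = √(g*s + s) = √(s + g*s))
H(Z) = 0
(-279132 + H(V(-23, B))) - 123356 = (-279132 + 0) - 123356 = -279132 - 123356 = -402488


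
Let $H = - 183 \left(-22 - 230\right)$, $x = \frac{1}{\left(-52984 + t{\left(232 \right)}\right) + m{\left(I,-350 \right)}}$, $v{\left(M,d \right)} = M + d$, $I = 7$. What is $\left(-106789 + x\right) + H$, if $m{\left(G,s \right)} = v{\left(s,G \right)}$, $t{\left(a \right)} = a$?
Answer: $- \frac{3221432936}{53095} \approx -60673.0$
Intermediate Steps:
$m{\left(G,s \right)} = G + s$ ($m{\left(G,s \right)} = s + G = G + s$)
$x = - \frac{1}{53095}$ ($x = \frac{1}{\left(-52984 + 232\right) + \left(7 - 350\right)} = \frac{1}{-52752 - 343} = \frac{1}{-53095} = - \frac{1}{53095} \approx -1.8834 \cdot 10^{-5}$)
$H = 46116$ ($H = \left(-183\right) \left(-252\right) = 46116$)
$\left(-106789 + x\right) + H = \left(-106789 - \frac{1}{53095}\right) + 46116 = - \frac{5669961956}{53095} + 46116 = - \frac{3221432936}{53095}$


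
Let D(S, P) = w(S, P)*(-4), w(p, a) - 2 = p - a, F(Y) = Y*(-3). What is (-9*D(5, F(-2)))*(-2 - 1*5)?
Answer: -252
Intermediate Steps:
F(Y) = -3*Y
w(p, a) = 2 + p - a (w(p, a) = 2 + (p - a) = 2 + p - a)
D(S, P) = -8 - 4*S + 4*P (D(S, P) = (2 + S - P)*(-4) = -8 - 4*S + 4*P)
(-9*D(5, F(-2)))*(-2 - 1*5) = (-9*(-8 - 4*5 + 4*(-3*(-2))))*(-2 - 1*5) = (-9*(-8 - 20 + 4*6))*(-2 - 5) = -9*(-8 - 20 + 24)*(-7) = -9*(-4)*(-7) = 36*(-7) = -252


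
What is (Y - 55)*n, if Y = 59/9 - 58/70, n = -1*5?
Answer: 15521/63 ≈ 246.36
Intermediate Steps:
n = -5
Y = 1804/315 (Y = 59*(1/9) - 58*1/70 = 59/9 - 29/35 = 1804/315 ≈ 5.7270)
(Y - 55)*n = (1804/315 - 55)*(-5) = -15521/315*(-5) = 15521/63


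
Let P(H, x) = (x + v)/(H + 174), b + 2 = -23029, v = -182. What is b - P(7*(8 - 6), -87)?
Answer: -4329559/188 ≈ -23030.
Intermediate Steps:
b = -23031 (b = -2 - 23029 = -23031)
P(H, x) = (-182 + x)/(174 + H) (P(H, x) = (x - 182)/(H + 174) = (-182 + x)/(174 + H))
b - P(7*(8 - 6), -87) = -23031 - (-182 - 87)/(174 + 7*(8 - 6)) = -23031 - (-269)/(174 + 7*2) = -23031 - (-269)/(174 + 14) = -23031 - (-269)/188 = -23031 - 1*(-269/188) = -23031 + 269/188 = -4329559/188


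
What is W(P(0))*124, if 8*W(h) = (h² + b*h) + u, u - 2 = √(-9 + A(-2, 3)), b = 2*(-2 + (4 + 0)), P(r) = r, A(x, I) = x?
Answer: 31 + 31*I*√11/2 ≈ 31.0 + 51.408*I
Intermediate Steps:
b = 4 (b = 2*(-2 + 4) = 2*2 = 4)
u = 2 + I*√11 (u = 2 + √(-9 - 2) = 2 + √(-11) = 2 + I*√11 ≈ 2.0 + 3.3166*I)
W(h) = ¼ + h/2 + h²/8 + I*√11/8 (W(h) = ((h² + 4*h) + (2 + I*√11))/8 = (2 + h² + 4*h + I*√11)/8 = ¼ + h/2 + h²/8 + I*√11/8)
W(P(0))*124 = (¼ + (½)*0 + (⅛)*0² + I*√11/8)*124 = (¼ + 0 + (⅛)*0 + I*√11/8)*124 = (¼ + 0 + 0 + I*√11/8)*124 = (¼ + I*√11/8)*124 = 31 + 31*I*√11/2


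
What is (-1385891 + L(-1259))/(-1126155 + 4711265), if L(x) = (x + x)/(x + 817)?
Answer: -153140326/396154655 ≈ -0.38657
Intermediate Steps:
L(x) = 2*x/(817 + x) (L(x) = (2*x)/(817 + x) = 2*x/(817 + x))
(-1385891 + L(-1259))/(-1126155 + 4711265) = (-1385891 + 2*(-1259)/(817 - 1259))/(-1126155 + 4711265) = (-1385891 + 2*(-1259)/(-442))/3585110 = (-1385891 + 2*(-1259)*(-1/442))*(1/3585110) = (-1385891 + 1259/221)*(1/3585110) = -306280652/221*1/3585110 = -153140326/396154655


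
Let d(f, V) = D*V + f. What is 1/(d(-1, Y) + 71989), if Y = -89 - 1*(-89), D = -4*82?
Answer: 1/71988 ≈ 1.3891e-5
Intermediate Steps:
D = -328
Y = 0 (Y = -89 + 89 = 0)
d(f, V) = f - 328*V (d(f, V) = -328*V + f = f - 328*V)
1/(d(-1, Y) + 71989) = 1/((-1 - 328*0) + 71989) = 1/((-1 + 0) + 71989) = 1/(-1 + 71989) = 1/71988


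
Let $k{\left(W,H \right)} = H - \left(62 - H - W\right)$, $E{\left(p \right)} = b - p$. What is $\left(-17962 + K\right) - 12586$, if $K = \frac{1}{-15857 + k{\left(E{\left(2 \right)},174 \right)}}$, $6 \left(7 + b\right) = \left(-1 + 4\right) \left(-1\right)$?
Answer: $- \frac{951906230}{31161} \approx -30548.0$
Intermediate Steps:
$b = - \frac{15}{2}$ ($b = -7 + \frac{\left(-1 + 4\right) \left(-1\right)}{6} = -7 + \frac{3 \left(-1\right)}{6} = -7 + \frac{1}{6} \left(-3\right) = -7 - \frac{1}{2} = - \frac{15}{2} \approx -7.5$)
$E{\left(p \right)} = - \frac{15}{2} - p$
$k{\left(W,H \right)} = -62 + W + 2 H$ ($k{\left(W,H \right)} = H - \left(62 - H - W\right) = H + \left(-62 + H + W\right) = -62 + W + 2 H$)
$K = - \frac{2}{31161}$ ($K = \frac{1}{-15857 - - \frac{553}{2}} = \frac{1}{-15857 + \frac{553}{2}} = \frac{1}{- \frac{31161}{2}} = - \frac{2}{31161} \approx -6.4183 \cdot 10^{-5}$)
$\left(-17962 + K\right) - 12586 = \left(-17962 - \frac{2}{31161}\right) - 12586 = - \frac{559713884}{31161} - 12586 = - \frac{951906230}{31161}$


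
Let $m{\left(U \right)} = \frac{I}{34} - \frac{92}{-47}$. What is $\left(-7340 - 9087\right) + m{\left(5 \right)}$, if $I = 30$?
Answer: $- \frac{13122904}{799} \approx -16424.0$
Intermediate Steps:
$m{\left(U \right)} = \frac{2269}{799}$ ($m{\left(U \right)} = \frac{30}{34} - \frac{92}{-47} = 30 \cdot \frac{1}{34} - - \frac{92}{47} = \frac{15}{17} + \frac{92}{47} = \frac{2269}{799}$)
$\left(-7340 - 9087\right) + m{\left(5 \right)} = \left(-7340 - 9087\right) + \frac{2269}{799} = -16427 + \frac{2269}{799} = - \frac{13122904}{799}$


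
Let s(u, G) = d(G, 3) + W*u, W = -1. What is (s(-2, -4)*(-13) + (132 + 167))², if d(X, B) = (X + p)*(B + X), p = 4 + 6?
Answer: 123201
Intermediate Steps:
p = 10
d(X, B) = (10 + X)*(B + X) (d(X, B) = (X + 10)*(B + X) = (10 + X)*(B + X))
s(u, G) = 30 + G² - u + 13*G (s(u, G) = (G² + 10*3 + 10*G + 3*G) - u = (G² + 30 + 10*G + 3*G) - u = (30 + G² + 13*G) - u = 30 + G² - u + 13*G)
(s(-2, -4)*(-13) + (132 + 167))² = ((30 + (-4)² - 1*(-2) + 13*(-4))*(-13) + (132 + 167))² = ((30 + 16 + 2 - 52)*(-13) + 299)² = (-4*(-13) + 299)² = (52 + 299)² = 351² = 123201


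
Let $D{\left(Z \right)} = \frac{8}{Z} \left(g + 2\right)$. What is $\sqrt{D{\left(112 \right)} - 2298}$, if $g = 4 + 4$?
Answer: $\frac{i \sqrt{112567}}{7} \approx 47.93 i$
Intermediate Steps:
$g = 8$
$D{\left(Z \right)} = \frac{80}{Z}$ ($D{\left(Z \right)} = \frac{8}{Z} \left(8 + 2\right) = \frac{8}{Z} 10 = \frac{80}{Z}$)
$\sqrt{D{\left(112 \right)} - 2298} = \sqrt{\frac{80}{112} - 2298} = \sqrt{80 \cdot \frac{1}{112} - 2298} = \sqrt{\frac{5}{7} - 2298} = \sqrt{- \frac{16081}{7}} = \frac{i \sqrt{112567}}{7}$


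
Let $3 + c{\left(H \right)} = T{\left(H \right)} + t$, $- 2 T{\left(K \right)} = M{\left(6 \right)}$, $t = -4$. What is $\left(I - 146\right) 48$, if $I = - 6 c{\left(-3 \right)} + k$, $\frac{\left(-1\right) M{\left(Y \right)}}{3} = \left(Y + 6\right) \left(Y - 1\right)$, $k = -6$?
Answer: $-31200$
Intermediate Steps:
$M{\left(Y \right)} = - 3 \left(-1 + Y\right) \left(6 + Y\right)$ ($M{\left(Y \right)} = - 3 \left(Y + 6\right) \left(Y - 1\right) = - 3 \left(6 + Y\right) \left(-1 + Y\right) = - 3 \left(-1 + Y\right) \left(6 + Y\right)$)
$T{\left(K \right)} = 90$ ($T{\left(K \right)} = - \frac{18 - 90 - 3 \cdot 6^{2}}{2} = - \frac{18 - 90 - 108}{2} = \left(- \frac{1}{2}\right) \left(-180\right) = 90$)
$c{\left(H \right)} = 83$ ($c{\left(H \right)} = -3 + \left(90 - 4\right) = -3 + 86 = 83$)
$I = -504$ ($I = \left(-6\right) 83 - 6 = -498 - 6 = -504$)
$\left(I - 146\right) 48 = \left(-504 - 146\right) 48 = \left(-650\right) 48 = -31200$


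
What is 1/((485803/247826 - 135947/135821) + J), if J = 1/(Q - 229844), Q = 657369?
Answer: 2055782982041950/1972180567671953 ≈ 1.0424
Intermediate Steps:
J = 1/427525 (J = 1/(657369 - 229844) = 1/427525 ≈ 2.3390e-6)
1/((485803/247826 - 135947/135821) + J) = 1/((485803/247826 - 135947/135821) + 1/427525) = 1/((485803*(1/247826) - 135947*1/135821) + 1/427525) = 1/((485803/247826 - 19421/19403) + 1/427525) = 1/(4613006863/4808567878 + 1/427525) = 1/(1972180567671953/2055782982041950) = 2055782982041950/1972180567671953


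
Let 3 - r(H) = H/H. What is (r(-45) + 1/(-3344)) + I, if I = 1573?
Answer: 5266799/3344 ≈ 1575.0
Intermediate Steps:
r(H) = 2 (r(H) = 3 - H/H = 3 - 1*1 = 3 - 1 = 2)
(r(-45) + 1/(-3344)) + I = (2 + 1/(-3344)) + 1573 = (2 - 1/3344) + 1573 = 6687/3344 + 1573 = 5266799/3344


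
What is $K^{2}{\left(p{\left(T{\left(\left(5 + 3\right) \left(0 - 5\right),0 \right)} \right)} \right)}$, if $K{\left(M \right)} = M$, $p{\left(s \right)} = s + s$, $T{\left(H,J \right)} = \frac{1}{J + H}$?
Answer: $\frac{1}{400} \approx 0.0025$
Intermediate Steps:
$T{\left(H,J \right)} = \frac{1}{H + J}$
$p{\left(s \right)} = 2 s$
$K^{2}{\left(p{\left(T{\left(\left(5 + 3\right) \left(0 - 5\right),0 \right)} \right)} \right)} = \left(\frac{2}{\left(5 + 3\right) \left(0 - 5\right) + 0}\right)^{2} = \left(\frac{2}{8 \left(-5\right) + 0}\right)^{2} = \left(\frac{2}{-40 + 0}\right)^{2} = \left(\frac{2}{-40}\right)^{2} = \left(2 \left(- \frac{1}{40}\right)\right)^{2} = \left(- \frac{1}{20}\right)^{2} = \frac{1}{400}$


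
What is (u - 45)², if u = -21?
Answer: 4356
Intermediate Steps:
(u - 45)² = (-21 - 45)² = (-66)² = 4356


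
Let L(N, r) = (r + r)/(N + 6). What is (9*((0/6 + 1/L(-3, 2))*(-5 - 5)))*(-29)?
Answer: 3915/2 ≈ 1957.5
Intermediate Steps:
L(N, r) = 2*r/(6 + N) (L(N, r) = (2*r)/(6 + N) = 2*r/(6 + N))
(9*((0/6 + 1/L(-3, 2))*(-5 - 5)))*(-29) = (9*((0/6 + 1/(2*2/(6 - 3)))*(-5 - 5)))*(-29) = (9*((0*(1/6) + 1/(2*2/3))*(-10)))*(-29) = (9*((0 + 1/(2*2*(1/3)))*(-10)))*(-29) = (9*((0 + 1/(4/3))*(-10)))*(-29) = (9*((0 + 1*(3/4))*(-10)))*(-29) = (9*((0 + 3/4)*(-10)))*(-29) = (9*((3/4)*(-10)))*(-29) = (9*(-15/2))*(-29) = -135/2*(-29) = 3915/2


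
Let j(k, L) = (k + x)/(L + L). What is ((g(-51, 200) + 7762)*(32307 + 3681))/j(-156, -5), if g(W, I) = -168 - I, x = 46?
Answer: 266095272/11 ≈ 2.4190e+7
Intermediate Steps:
j(k, L) = (46 + k)/(2*L) (j(k, L) = (k + 46)/(L + L) = (46 + k)/((2*L)) = (46 + k)*(1/(2*L)) = (46 + k)/(2*L))
((g(-51, 200) + 7762)*(32307 + 3681))/j(-156, -5) = (((-168 - 1*200) + 7762)*(32307 + 3681))/(((½)*(46 - 156)/(-5))) = (((-168 - 200) + 7762)*35988)/(((½)*(-⅕)*(-110))) = ((-368 + 7762)*35988)/11 = (7394*35988)*(1/11) = 266095272*(1/11) = 266095272/11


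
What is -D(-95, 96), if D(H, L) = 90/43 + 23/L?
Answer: -9629/4128 ≈ -2.3326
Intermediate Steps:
D(H, L) = 90/43 + 23/L (D(H, L) = 90*(1/43) + 23/L = 90/43 + 23/L)
-D(-95, 96) = -(90/43 + 23/96) = -1*9629/4128 = -9629/4128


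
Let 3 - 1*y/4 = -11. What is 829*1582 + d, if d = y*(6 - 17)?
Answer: 1310862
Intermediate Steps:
y = 56 (y = 12 - 4*(-11) = 12 + 44 = 56)
d = -616 (d = 56*(6 - 17) = 56*(-11) = -616)
829*1582 + d = 829*1582 - 616 = 1311478 - 616 = 1310862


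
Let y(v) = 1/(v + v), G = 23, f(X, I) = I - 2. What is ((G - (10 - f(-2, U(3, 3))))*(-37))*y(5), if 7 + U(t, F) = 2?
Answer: -111/5 ≈ -22.200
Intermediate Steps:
U(t, F) = -5 (U(t, F) = -7 + 2 = -5)
f(X, I) = -2 + I
y(v) = 1/(2*v)
((G - (10 - f(-2, U(3, 3))))*(-37))*y(5) = ((23 - (10 - (-2 - 5)))*(-37))*((½)/5) = ((23 - (10 - 1*(-7)))*(-37))*((½)*(⅕)) = ((23 - (10 + 7))*(-37))*(⅒) = ((23 - 1*17)*(-37))*(⅒) = ((23 - 17)*(-37))*(⅒) = (6*(-37))*(⅒) = -222*⅒ = -111/5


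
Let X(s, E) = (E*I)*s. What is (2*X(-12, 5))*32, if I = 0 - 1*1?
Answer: 3840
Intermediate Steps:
I = -1 (I = 0 - 1 = -1)
X(s, E) = -E*s (X(s, E) = (E*(-1))*s = (-E)*s = -E*s)
(2*X(-12, 5))*32 = (2*(-1*5*(-12)))*32 = (2*60)*32 = 120*32 = 3840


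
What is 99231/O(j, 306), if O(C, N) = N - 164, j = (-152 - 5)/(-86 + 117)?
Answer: 99231/142 ≈ 698.81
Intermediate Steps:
j = -157/31 ≈ -5.0645
O(C, N) = -164 + N
99231/O(j, 306) = 99231/(-164 + 306) = 99231/142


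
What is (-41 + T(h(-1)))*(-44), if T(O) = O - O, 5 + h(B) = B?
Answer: 1804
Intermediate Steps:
h(B) = -5 + B
T(O) = 0
(-41 + T(h(-1)))*(-44) = (-41 + 0)*(-44) = -41*(-44) = 1804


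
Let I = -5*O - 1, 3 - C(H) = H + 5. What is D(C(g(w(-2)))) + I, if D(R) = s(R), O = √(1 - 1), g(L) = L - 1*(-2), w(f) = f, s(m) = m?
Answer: -3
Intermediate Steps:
g(L) = 2 + L (g(L) = L + 2 = 2 + L)
C(H) = -2 - H (C(H) = 3 - (H + 5) = 3 - (5 + H) = 3 + (-5 - H) = -2 - H)
O = 0 (O = √0 = 0)
D(R) = R
I = -1 (I = -5*0 - 1 = 0 - 1 = -1)
D(C(g(w(-2)))) + I = (-2 - (2 - 2)) - 1 = (-2 - 1*0) - 1 = (-2 + 0) - 1 = -2 - 1 = -3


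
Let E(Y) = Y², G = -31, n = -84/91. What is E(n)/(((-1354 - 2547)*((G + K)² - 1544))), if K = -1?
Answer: 18/42852485 ≈ 4.2005e-7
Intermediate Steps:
n = -12/13 (n = -84*1/91 = -12/13 ≈ -0.92308)
E(n)/(((-1354 - 2547)*((G + K)² - 1544))) = (-12/13)²/(((-1354 - 2547)*((-31 - 1)² - 1544))) = 144/(169*((-3901*((-32)² - 1544)))) = 144/(169*((-3901*(1024 - 1544)))) = 144/(169*((-3901*(-520)))) = (144/169)/2028520 = (144/169)*(1/2028520) = 18/42852485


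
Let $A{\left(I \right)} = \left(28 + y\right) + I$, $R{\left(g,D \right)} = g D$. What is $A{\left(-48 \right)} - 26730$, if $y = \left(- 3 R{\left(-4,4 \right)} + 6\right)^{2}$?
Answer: $-23834$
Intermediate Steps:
$R{\left(g,D \right)} = D g$
$y = 2916$ ($y = \left(- 3 \cdot 4 \left(-4\right) + 6\right)^{2} = \left(\left(-3\right) \left(-16\right) + 6\right)^{2} = \left(48 + 6\right)^{2} = 54^{2} = 2916$)
$A{\left(I \right)} = 2944 + I$ ($A{\left(I \right)} = \left(28 + 2916\right) + I = 2944 + I$)
$A{\left(-48 \right)} - 26730 = \left(2944 - 48\right) - 26730 = 2896 - 26730 = -23834$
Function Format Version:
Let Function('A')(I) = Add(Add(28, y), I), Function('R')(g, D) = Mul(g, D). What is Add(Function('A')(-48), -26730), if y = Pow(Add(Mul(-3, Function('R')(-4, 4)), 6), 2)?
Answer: -23834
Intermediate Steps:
Function('R')(g, D) = Mul(D, g)
y = 2916 (y = Pow(Add(Mul(-3, Mul(4, -4)), 6), 2) = Pow(Add(Mul(-3, -16), 6), 2) = Pow(Add(48, 6), 2) = Pow(54, 2) = 2916)
Function('A')(I) = Add(2944, I) (Function('A')(I) = Add(Add(28, 2916), I) = Add(2944, I))
Add(Function('A')(-48), -26730) = Add(Add(2944, -48), -26730) = Add(2896, -26730) = -23834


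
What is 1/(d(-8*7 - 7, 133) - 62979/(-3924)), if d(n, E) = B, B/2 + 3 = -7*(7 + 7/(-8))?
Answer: -327/24754 ≈ -0.013210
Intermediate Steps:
B = -367/4 (B = -6 + 2*(-7*(7 + 7/(-8))) = -6 + 2*(-7*(7 + 7*(-⅛))) = -6 + 2*(-7*(7 - 7/8)) = -6 + 2*(-7*49/8) = -6 + 2*(-343/8) = -6 - 343/4 = -367/4 ≈ -91.750)
d(n, E) = -367/4
1/(d(-8*7 - 7, 133) - 62979/(-3924)) = 1/(-367/4 - 62979/(-3924)) = 1/(-367/4 - 62979*(-1/3924)) = 1/(-367/4 + 20993/1308) = 1/(-24754/327) = -327/24754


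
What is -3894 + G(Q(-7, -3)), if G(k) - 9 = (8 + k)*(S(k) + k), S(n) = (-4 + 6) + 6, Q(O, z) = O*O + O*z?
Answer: 2199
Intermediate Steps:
Q(O, z) = O² + O*z
S(n) = 8 (S(n) = 2 + 6 = 8)
G(k) = 9 + (8 + k)² (G(k) = 9 + (8 + k)*(8 + k) = 9 + (8 + k)²)
-3894 + G(Q(-7, -3)) = -3894 + (73 + (-7*(-7 - 3))² + 16*(-7*(-7 - 3))) = -3894 + (73 + (-7*(-10))² + 16*(-7*(-10))) = -3894 + (73 + 70² + 16*70) = -3894 + (73 + 4900 + 1120) = -3894 + 6093 = 2199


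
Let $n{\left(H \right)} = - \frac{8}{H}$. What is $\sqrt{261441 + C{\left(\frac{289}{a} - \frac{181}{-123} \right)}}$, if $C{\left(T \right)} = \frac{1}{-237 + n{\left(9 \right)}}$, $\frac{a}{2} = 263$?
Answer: $\frac{6 \sqrt{33289289257}}{2141} \approx 511.31$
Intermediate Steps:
$a = 526$ ($a = 2 \cdot 263 = 526$)
$C{\left(T \right)} = - \frac{9}{2141}$ ($C{\left(T \right)} = \frac{1}{-237 - \frac{8}{9}} = \frac{1}{- \frac{2141}{9}} = - \frac{9}{2141}$)
$\sqrt{261441 + C{\left(\frac{289}{a} - \frac{181}{-123} \right)}} = \sqrt{261441 - \frac{9}{2141}} = \sqrt{\frac{559745172}{2141}} = \frac{6 \sqrt{33289289257}}{2141}$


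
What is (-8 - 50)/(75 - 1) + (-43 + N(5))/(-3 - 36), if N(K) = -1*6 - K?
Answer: 289/481 ≈ 0.60083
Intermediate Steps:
N(K) = -6 - K
(-8 - 50)/(75 - 1) + (-43 + N(5))/(-3 - 36) = (-8 - 50)/(75 - 1) + (-43 + (-6 - 1*5))/(-3 - 36) = -58/74 + (-43 + (-6 - 5))/(-39) = (1/74)*(-58) + (-43 - 11)*(-1/39) = -29/37 - 54*(-1/39) = -29/37 + 18/13 = 289/481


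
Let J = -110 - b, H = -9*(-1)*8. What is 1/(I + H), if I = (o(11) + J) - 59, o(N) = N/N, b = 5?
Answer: -1/101 ≈ -0.0099010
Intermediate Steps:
H = 72 (H = 9*8 = 72)
o(N) = 1
J = -115 (J = -110 - 1*5 = -110 - 5 = -115)
I = -173 (I = (1 - 115) - 59 = -114 - 59 = -173)
1/(I + H) = 1/(-173 + 72) = 1/(-101) = -1/101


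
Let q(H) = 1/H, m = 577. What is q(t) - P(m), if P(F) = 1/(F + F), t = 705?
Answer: 449/813570 ≈ 0.00055189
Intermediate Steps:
P(F) = 1/(2*F)
q(t) - P(m) = 1/705 - 1/(2*577) = 1/705 - 1*1/1154 = 1/705 - 1/1154 = 449/813570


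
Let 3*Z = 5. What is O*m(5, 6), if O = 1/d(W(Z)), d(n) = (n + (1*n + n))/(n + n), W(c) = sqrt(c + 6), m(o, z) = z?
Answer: 4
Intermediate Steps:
Z = 5/3 (Z = (1/3)*5 = 5/3 ≈ 1.6667)
W(c) = sqrt(6 + c)
d(n) = 3/2 (d(n) = (n + (n + n))/((2*n)) = (n + 2*n)*(1/(2*n)) = (3*n)*(1/(2*n)) = 3/2)
O = 2/3 (O = 1/(3/2) = 2/3 ≈ 0.66667)
O*m(5, 6) = (2/3)*6 = 4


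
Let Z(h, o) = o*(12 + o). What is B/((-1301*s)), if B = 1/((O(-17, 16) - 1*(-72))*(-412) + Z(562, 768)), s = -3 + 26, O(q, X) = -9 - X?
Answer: -1/17345644948 ≈ -5.7651e-11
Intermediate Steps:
s = 23
B = 1/579676 (B = 1/(((-9 - 1*16) - 1*(-72))*(-412) + 768*(12 + 768)) = 1/(((-9 - 16) + 72)*(-412) + 768*780) = 1/((-25 + 72)*(-412) + 599040) = 1/(47*(-412) + 599040) = 1/(-19364 + 599040) = 1/579676 ≈ 1.7251e-6)
B/((-1301*s)) = 1/(579676*((-1301*23))) = (1/579676)/(-29923) = (1/579676)*(-1/29923) = -1/17345644948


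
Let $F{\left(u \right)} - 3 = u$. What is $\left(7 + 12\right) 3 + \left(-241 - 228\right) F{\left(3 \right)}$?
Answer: $-2757$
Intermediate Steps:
$F{\left(u \right)} = 3 + u$
$\left(7 + 12\right) 3 + \left(-241 - 228\right) F{\left(3 \right)} = \left(7 + 12\right) 3 + \left(-241 - 228\right) \left(3 + 3\right) = 19 \cdot 3 + \left(-241 - 228\right) 6 = 57 - 2814 = -2757$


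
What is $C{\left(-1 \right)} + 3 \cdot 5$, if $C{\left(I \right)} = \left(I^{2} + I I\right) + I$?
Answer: $16$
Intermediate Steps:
$C{\left(I \right)} = I + 2 I^{2}$ ($C{\left(I \right)} = \left(I^{2} + I^{2}\right) + I = 2 I^{2} + I = I + 2 I^{2}$)
$C{\left(-1 \right)} + 3 \cdot 5 = - (1 + 2 \left(-1\right)) + 3 \cdot 5 = - (1 - 2) + 15 = \left(-1\right) \left(-1\right) + 15 = 1 + 15 = 16$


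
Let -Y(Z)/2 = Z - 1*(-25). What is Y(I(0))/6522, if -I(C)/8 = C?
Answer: -25/3261 ≈ -0.0076664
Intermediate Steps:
I(C) = -8*C
Y(Z) = -50 - 2*Z (Y(Z) = -2*(Z - 1*(-25)) = -2*(Z + 25) = -2*(25 + Z) = -50 - 2*Z)
Y(I(0))/6522 = (-50 - (-16)*0)/6522 = (-50 - 2*0)*(1/6522) = (-50 + 0)*(1/6522) = -50*1/6522 = -25/3261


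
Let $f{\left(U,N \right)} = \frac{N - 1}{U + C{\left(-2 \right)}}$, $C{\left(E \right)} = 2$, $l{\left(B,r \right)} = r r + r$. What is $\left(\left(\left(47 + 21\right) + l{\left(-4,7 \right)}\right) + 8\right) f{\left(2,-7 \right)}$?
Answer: $-264$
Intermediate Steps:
$l{\left(B,r \right)} = r + r^{2}$ ($l{\left(B,r \right)} = r^{2} + r = r + r^{2}$)
$f{\left(U,N \right)} = \frac{-1 + N}{2 + U}$ ($f{\left(U,N \right)} = \frac{N - 1}{U + 2} = \frac{-1 + N}{2 + U}$)
$\left(\left(\left(47 + 21\right) + l{\left(-4,7 \right)}\right) + 8\right) f{\left(2,-7 \right)} = \left(\left(\left(47 + 21\right) + 7 \left(1 + 7\right)\right) + 8\right) \frac{-1 - 7}{2 + 2} = \left(\left(68 + 7 \cdot 8\right) + 8\right) \frac{1}{4} \left(-8\right) = \left(\left(68 + 56\right) + 8\right) \frac{1}{4} \left(-8\right) = \left(124 + 8\right) \left(-2\right) = 132 \left(-2\right) = -264$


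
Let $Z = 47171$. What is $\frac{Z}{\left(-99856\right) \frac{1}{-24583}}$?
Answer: $\frac{1159604693}{99856} \approx 11613.0$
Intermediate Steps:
$\frac{Z}{\left(-99856\right) \frac{1}{-24583}} = \frac{47171}{\left(-99856\right) \frac{1}{-24583}} = \frac{47171}{\left(-99856\right) \left(- \frac{1}{24583}\right)} = \frac{47171}{\frac{99856}{24583}} = 47171 \cdot \frac{24583}{99856} = \frac{1159604693}{99856}$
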